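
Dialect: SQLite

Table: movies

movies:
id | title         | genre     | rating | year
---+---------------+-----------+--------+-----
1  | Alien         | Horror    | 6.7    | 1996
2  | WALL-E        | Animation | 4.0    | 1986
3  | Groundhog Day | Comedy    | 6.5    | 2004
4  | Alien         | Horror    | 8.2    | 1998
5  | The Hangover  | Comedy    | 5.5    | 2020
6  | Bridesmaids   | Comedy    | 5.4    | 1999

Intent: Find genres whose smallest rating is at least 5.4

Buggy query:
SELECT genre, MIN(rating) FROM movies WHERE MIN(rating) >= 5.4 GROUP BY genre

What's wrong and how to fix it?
Bug: MIN() in WHERE is a misuse of aggregate

Fix: Replace WHERE with HAVING after the GROUP BY

Corrected query:
SELECT genre, MIN(rating) FROM movies GROUP BY genre HAVING MIN(rating) >= 5.4

Result:
genre  | MIN(rating)
-------+------------
Comedy | 5.4        
Horror | 6.7        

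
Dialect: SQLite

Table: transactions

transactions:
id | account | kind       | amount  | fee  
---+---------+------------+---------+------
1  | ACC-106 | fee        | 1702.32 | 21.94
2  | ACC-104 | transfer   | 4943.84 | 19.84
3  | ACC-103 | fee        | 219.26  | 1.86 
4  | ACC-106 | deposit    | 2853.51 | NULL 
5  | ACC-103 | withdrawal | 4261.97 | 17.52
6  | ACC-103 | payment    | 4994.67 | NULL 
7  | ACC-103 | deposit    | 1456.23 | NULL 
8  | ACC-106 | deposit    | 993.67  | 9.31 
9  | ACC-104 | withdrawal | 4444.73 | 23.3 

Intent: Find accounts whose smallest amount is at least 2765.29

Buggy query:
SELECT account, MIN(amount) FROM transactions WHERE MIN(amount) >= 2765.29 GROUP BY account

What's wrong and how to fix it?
Bug: MIN() in WHERE is a misuse of aggregate

Fix: Replace WHERE with HAVING after the GROUP BY

Corrected query:
SELECT account, MIN(amount) FROM transactions GROUP BY account HAVING MIN(amount) >= 2765.29

Result:
account | MIN(amount)
--------+------------
ACC-104 | 4444.73    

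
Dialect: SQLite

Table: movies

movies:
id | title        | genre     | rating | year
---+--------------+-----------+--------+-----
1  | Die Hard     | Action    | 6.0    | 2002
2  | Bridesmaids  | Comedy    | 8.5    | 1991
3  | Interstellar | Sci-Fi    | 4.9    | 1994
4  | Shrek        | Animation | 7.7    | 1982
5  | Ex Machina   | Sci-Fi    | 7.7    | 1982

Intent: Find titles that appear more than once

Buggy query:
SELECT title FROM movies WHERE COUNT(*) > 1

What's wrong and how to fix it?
Bug: WHERE can't reference COUNT(*); aggregates are computed after WHERE

Fix: Group first, then use HAVING for the count condition

Corrected query:
SELECT title FROM movies GROUP BY title HAVING COUNT(*) > 1

Result:
(no rows)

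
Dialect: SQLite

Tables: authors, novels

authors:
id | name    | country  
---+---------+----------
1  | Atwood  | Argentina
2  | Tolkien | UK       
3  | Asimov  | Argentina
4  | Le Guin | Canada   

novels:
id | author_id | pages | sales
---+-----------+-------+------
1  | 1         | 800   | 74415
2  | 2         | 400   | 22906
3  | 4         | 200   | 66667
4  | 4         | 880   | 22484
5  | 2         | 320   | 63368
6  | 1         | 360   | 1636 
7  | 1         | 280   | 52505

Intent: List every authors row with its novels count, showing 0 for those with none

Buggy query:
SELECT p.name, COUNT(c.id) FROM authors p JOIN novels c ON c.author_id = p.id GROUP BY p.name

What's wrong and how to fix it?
Bug: An inner join excludes parents with zero children

Fix: Use LEFT JOIN so parents without children still appear (COUNT(c.id) gives 0)

Corrected query:
SELECT p.name, COUNT(c.id) FROM authors p LEFT JOIN novels c ON c.author_id = p.id GROUP BY p.name

Result:
name    | COUNT(c.id)
--------+------------
Asimov  | 0          
Atwood  | 3          
Le Guin | 2          
Tolkien | 2          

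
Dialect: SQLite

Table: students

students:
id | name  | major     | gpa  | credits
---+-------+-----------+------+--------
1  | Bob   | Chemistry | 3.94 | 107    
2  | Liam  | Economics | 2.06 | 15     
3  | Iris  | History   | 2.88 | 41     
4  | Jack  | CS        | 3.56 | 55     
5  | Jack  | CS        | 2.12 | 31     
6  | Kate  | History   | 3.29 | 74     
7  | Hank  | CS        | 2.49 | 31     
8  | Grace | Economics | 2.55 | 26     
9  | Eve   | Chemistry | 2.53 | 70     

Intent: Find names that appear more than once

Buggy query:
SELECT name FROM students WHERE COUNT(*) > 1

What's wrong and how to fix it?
Bug: WHERE can't reference COUNT(*); aggregates are computed after WHERE

Fix: GROUP BY name, then filter groups with HAVING COUNT(*) > 1

Corrected query:
SELECT name FROM students GROUP BY name HAVING COUNT(*) > 1

Result:
name
----
Jack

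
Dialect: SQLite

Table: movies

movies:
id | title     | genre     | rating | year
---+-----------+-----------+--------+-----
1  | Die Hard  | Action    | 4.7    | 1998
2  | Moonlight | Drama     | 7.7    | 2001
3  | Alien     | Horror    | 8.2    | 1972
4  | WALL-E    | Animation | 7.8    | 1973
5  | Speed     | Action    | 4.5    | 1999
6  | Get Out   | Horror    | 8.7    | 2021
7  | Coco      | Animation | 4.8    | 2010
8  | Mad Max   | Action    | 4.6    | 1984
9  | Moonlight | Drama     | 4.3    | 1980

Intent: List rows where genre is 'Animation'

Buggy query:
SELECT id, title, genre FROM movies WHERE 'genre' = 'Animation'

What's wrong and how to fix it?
Bug: Single quotes denote string literals in SQL; the column name is being compared as a constant string

Fix: Remove the quotes around the column name (or use double quotes for an identifier)

Corrected query:
SELECT id, title, genre FROM movies WHERE genre = 'Animation'

Result:
id | title  | genre    
---+--------+----------
4  | WALL-E | Animation
7  | Coco   | Animation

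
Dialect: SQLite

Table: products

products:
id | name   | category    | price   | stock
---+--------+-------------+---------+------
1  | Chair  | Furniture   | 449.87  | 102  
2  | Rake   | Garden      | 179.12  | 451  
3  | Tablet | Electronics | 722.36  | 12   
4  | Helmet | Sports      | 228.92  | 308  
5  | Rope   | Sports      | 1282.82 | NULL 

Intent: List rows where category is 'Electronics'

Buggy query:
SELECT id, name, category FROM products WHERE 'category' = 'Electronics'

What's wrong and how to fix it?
Bug: 'category' in single quotes is a string literal, not the column; the comparison is literal-vs-literal and never true

Fix: Reference the column as category without single quotes

Corrected query:
SELECT id, name, category FROM products WHERE category = 'Electronics'

Result:
id | name   | category   
---+--------+------------
3  | Tablet | Electronics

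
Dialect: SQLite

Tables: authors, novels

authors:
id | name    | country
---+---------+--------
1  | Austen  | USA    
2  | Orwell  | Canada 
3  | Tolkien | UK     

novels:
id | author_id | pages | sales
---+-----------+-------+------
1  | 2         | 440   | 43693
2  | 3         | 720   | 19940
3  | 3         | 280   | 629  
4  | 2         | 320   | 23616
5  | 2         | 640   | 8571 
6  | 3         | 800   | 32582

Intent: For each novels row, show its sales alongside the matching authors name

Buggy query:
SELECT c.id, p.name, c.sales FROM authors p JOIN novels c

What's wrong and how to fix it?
Bug: Missing join condition: each novels row is matched to all authors rows instead of just its own

Fix: Add ON c.author_id = p.id to the JOIN

Corrected query:
SELECT c.id, p.name, c.sales FROM authors p JOIN novels c ON c.author_id = p.id

Result:
id | name    | sales
---+---------+------
1  | Orwell  | 43693
2  | Tolkien | 19940
3  | Tolkien | 629  
4  | Orwell  | 23616
5  | Orwell  | 8571 
6  | Tolkien | 32582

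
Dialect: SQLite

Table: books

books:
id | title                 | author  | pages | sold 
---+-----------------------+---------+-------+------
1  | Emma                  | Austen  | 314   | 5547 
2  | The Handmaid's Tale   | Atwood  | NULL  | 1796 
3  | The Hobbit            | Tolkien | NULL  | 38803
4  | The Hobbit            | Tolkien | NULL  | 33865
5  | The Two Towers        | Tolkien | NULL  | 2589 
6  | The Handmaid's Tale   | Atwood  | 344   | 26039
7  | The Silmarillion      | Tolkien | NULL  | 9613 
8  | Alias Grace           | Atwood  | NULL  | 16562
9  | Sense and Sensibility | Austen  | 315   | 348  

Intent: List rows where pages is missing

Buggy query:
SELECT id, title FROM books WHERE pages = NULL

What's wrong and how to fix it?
Bug: '= NULL' is always unknown in SQL three-valued logic, so no rows match

Fix: Use IS NULL to test for NULL

Corrected query:
SELECT id, title FROM books WHERE pages IS NULL

Result:
id | title              
---+--------------------
2  | The Handmaid's Tale
3  | The Hobbit         
4  | The Hobbit         
5  | The Two Towers     
7  | The Silmarillion   
8  | Alias Grace        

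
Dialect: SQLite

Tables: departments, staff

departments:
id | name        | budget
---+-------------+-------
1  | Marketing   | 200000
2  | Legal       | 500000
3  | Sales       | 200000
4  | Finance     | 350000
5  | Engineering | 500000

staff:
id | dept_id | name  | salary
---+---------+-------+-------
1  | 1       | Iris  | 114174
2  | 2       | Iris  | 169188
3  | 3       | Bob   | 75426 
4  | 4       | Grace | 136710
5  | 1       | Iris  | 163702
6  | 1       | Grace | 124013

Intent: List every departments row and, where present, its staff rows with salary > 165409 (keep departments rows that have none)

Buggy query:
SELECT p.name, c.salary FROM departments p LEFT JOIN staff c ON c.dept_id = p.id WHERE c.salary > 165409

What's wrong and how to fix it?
Bug: Filtering c.salary in WHERE discards the NULL rows produced by LEFT JOIN, turning it into an inner join

Fix: Move the right-table condition into the ON clause so unmatched parents are kept

Corrected query:
SELECT p.name, c.salary FROM departments p LEFT JOIN staff c ON c.dept_id = p.id AND c.salary > 165409

Result:
name        | salary
------------+-------
Marketing   | NULL  
Legal       | 169188
Sales       | NULL  
Finance     | NULL  
Engineering | NULL  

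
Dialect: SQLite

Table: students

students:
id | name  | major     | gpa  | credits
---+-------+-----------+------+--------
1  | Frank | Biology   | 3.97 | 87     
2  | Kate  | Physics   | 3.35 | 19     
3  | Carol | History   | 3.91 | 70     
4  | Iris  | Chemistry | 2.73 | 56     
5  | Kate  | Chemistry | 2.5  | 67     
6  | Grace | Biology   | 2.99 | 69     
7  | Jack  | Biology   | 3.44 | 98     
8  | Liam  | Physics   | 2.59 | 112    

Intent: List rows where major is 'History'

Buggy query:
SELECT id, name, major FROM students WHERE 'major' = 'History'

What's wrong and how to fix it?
Bug: Single quotes denote string literals in SQL; the column name is being compared as a constant string

Fix: Remove the quotes around the column name (or use double quotes for an identifier)

Corrected query:
SELECT id, name, major FROM students WHERE major = 'History'

Result:
id | name  | major  
---+-------+--------
3  | Carol | History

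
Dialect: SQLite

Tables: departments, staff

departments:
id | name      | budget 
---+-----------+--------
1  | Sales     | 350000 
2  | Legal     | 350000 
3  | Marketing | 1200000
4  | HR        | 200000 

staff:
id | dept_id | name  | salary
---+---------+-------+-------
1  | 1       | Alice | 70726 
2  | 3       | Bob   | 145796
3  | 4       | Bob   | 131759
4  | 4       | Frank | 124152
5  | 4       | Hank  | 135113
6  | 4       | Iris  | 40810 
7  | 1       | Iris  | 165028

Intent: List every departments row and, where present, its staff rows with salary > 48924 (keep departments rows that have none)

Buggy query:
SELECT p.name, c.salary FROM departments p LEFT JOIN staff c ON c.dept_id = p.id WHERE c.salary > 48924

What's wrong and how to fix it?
Bug: A WHERE condition on the right-hand table after LEFT JOIN drops unmatched parents

Fix: Move the right-table condition into the ON clause so unmatched parents are kept

Corrected query:
SELECT p.name, c.salary FROM departments p LEFT JOIN staff c ON c.dept_id = p.id AND c.salary > 48924

Result:
name      | salary
----------+-------
Sales     | 70726 
Sales     | 165028
Legal     | NULL  
Marketing | 145796
HR        | 124152
HR        | 131759
HR        | 135113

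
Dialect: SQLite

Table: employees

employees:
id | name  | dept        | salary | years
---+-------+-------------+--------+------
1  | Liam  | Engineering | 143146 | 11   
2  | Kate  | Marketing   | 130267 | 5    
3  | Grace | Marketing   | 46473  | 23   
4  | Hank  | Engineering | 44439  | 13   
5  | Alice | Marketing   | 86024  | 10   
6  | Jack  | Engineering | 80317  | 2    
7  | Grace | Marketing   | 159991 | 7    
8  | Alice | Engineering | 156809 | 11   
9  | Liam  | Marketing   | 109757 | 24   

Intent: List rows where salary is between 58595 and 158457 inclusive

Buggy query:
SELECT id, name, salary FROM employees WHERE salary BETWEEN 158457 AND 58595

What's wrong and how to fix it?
Bug: BETWEEN expects the lower bound first; with 158457 AND 58595 the range is empty

Fix: Swap the bounds so the smaller value comes first

Corrected query:
SELECT id, name, salary FROM employees WHERE salary BETWEEN 58595 AND 158457

Result:
id | name  | salary
---+-------+-------
1  | Liam  | 143146
2  | Kate  | 130267
5  | Alice | 86024 
6  | Jack  | 80317 
8  | Alice | 156809
9  | Liam  | 109757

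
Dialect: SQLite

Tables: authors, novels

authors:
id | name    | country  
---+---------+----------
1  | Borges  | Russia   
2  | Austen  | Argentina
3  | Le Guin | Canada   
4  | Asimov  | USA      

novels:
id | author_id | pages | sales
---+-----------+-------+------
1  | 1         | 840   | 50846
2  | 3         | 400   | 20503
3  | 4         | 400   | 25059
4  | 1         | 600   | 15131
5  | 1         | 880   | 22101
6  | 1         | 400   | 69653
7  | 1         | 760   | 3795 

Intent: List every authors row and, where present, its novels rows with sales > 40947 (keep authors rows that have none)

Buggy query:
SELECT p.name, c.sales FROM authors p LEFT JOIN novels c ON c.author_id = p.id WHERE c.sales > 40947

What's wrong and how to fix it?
Bug: Filtering c.sales in WHERE discards the NULL rows produced by LEFT JOIN, turning it into an inner join

Fix: Put 'c.sales > 40947' in the JOIN's ON clause instead of WHERE

Corrected query:
SELECT p.name, c.sales FROM authors p LEFT JOIN novels c ON c.author_id = p.id AND c.sales > 40947

Result:
name    | sales
--------+------
Borges  | 50846
Borges  | 69653
Austen  | NULL 
Le Guin | NULL 
Asimov  | NULL 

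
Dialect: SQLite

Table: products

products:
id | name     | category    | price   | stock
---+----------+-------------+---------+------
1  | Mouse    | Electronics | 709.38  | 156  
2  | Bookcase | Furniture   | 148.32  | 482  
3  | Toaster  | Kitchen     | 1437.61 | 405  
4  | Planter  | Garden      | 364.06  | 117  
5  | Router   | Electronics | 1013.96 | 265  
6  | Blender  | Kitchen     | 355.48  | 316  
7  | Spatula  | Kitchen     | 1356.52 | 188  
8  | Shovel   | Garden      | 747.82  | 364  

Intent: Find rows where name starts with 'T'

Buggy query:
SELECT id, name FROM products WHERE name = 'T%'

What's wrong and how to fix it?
Bug: '=' compares the literal string including the % character; pattern matching needs LIKE

Fix: Use LIKE for wildcard pattern matching

Corrected query:
SELECT id, name FROM products WHERE name LIKE 'T%'

Result:
id | name   
---+--------
3  | Toaster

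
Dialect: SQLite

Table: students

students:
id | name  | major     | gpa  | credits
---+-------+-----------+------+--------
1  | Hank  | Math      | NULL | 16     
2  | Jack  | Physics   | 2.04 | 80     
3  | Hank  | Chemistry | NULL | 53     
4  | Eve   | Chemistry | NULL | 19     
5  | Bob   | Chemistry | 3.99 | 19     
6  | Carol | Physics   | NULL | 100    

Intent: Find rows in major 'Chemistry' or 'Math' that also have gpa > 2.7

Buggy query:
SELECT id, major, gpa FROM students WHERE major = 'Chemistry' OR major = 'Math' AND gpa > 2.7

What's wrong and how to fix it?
Bug: Without parentheses, AND is evaluated before OR, so the gpa filter only applies to the 'Math' branch

Fix: Group the OR with parentheses (or use IN), then AND the threshold

Corrected query:
SELECT id, major, gpa FROM students WHERE (major = 'Chemistry' OR major = 'Math') AND gpa > 2.7

Result:
id | major     | gpa 
---+-----------+-----
5  | Chemistry | 3.99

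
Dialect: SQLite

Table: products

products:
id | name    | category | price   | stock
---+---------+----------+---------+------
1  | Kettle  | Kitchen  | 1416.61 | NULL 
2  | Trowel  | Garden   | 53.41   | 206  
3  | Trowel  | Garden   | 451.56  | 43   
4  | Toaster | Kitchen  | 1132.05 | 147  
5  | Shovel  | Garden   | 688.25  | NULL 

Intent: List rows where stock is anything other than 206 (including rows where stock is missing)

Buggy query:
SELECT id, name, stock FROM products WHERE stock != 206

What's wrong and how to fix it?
Bug: 'stock != 206' is unknown when stock is NULL, so NULL rows are silently excluded

Fix: Handle NULL separately with IS NULL alongside the inequality

Corrected query:
SELECT id, name, stock FROM products WHERE stock != 206 OR stock IS NULL

Result:
id | name    | stock
---+---------+------
1  | Kettle  | NULL 
3  | Trowel  | 43   
4  | Toaster | 147  
5  | Shovel  | NULL 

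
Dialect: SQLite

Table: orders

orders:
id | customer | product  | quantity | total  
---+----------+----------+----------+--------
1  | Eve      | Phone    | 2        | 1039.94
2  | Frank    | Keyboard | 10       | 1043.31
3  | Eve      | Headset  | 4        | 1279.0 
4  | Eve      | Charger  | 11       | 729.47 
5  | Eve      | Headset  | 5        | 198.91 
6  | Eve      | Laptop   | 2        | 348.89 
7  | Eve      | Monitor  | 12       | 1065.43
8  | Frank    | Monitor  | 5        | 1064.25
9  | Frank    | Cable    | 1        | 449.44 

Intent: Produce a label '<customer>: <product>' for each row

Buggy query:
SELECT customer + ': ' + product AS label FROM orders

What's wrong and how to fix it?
Bug: '+' is numeric addition; on text columns SQLite converts them to 0 instead of concatenating

Fix: Replace + with || to concatenate text

Corrected query:
SELECT customer || ': ' || product AS label FROM orders

Result:
label          
---------------
Eve: Phone     
Frank: Keyboard
Eve: Headset   
Eve: Charger   
Eve: Headset   
Eve: Laptop    
Eve: Monitor   
Frank: Monitor 
Frank: Cable   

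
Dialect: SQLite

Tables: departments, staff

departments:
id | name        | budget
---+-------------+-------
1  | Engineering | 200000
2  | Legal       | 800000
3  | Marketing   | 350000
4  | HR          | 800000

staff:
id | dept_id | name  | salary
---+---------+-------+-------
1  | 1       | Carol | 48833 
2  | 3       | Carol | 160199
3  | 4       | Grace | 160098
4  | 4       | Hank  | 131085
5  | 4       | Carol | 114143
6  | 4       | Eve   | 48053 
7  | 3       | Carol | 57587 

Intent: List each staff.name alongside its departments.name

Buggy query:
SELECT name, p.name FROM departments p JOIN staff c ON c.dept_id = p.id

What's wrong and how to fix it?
Bug: Both tables have a 'name' column; the unqualified reference is ambiguous

Fix: Qualify the column with its table alias (c.name)

Corrected query:
SELECT c.name, p.name FROM departments p JOIN staff c ON c.dept_id = p.id

Result:
name  | name       
------+------------
Carol | Engineering
Carol | Marketing  
Grace | HR         
Hank  | HR         
Carol | HR         
Eve   | HR         
Carol | Marketing  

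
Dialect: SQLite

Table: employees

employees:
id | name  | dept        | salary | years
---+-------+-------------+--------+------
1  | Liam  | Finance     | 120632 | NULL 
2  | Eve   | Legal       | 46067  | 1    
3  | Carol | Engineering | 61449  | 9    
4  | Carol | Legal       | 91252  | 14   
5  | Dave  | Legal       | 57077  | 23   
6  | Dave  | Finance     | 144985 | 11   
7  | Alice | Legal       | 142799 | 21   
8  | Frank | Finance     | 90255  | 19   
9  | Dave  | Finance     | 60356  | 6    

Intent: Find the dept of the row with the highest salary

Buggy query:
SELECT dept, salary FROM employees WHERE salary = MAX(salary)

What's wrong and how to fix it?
Bug: MAX(salary) is an aggregate and cannot be used directly in WHERE

Fix: Use a subquery: WHERE salary = (SELECT MAX(salary) FROM employees)

Corrected query:
SELECT dept, salary FROM employees WHERE salary = (SELECT MAX(salary) FROM employees)

Result:
dept    | salary
--------+-------
Finance | 144985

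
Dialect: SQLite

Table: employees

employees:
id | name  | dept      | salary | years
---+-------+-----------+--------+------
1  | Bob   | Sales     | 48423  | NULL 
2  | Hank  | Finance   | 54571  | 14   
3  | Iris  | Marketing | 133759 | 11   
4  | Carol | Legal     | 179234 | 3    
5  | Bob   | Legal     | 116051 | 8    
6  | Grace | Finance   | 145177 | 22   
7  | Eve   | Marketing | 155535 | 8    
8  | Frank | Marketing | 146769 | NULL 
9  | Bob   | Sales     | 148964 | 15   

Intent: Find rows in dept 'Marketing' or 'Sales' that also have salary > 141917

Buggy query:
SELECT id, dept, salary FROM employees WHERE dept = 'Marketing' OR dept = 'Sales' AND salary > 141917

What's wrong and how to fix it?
Bug: Without parentheses, AND is evaluated before OR, so the salary filter only applies to the 'Sales' branch

Fix: Add parentheses around the OR so the AND applies to both alternatives

Corrected query:
SELECT id, dept, salary FROM employees WHERE (dept = 'Marketing' OR dept = 'Sales') AND salary > 141917

Result:
id | dept      | salary
---+-----------+-------
7  | Marketing | 155535
8  | Marketing | 146769
9  | Sales     | 148964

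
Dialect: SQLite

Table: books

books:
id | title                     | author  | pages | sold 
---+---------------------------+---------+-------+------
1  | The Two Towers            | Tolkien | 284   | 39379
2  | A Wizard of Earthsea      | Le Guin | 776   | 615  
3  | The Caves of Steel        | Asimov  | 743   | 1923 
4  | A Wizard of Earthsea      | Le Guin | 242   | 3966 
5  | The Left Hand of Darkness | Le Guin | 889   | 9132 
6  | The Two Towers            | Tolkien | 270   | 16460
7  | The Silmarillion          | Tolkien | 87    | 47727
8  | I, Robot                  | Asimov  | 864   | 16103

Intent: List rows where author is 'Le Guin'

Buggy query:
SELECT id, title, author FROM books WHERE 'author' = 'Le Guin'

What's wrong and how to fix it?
Bug: 'author' in single quotes is a string literal, not the column; the comparison is literal-vs-literal and never true

Fix: Remove the quotes around the column name (or use double quotes for an identifier)

Corrected query:
SELECT id, title, author FROM books WHERE author = 'Le Guin'

Result:
id | title                     | author 
---+---------------------------+--------
2  | A Wizard of Earthsea      | Le Guin
4  | A Wizard of Earthsea      | Le Guin
5  | The Left Hand of Darkness | Le Guin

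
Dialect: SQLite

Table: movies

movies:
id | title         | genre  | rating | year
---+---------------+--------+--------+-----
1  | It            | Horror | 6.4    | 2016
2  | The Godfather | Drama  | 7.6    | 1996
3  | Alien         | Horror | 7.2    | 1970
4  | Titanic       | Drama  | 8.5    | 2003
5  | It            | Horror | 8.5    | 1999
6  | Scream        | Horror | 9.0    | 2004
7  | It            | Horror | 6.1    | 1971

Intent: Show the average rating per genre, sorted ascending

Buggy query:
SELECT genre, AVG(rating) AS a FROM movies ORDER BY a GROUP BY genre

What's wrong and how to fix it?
Bug: ORDER BY appears before GROUP BY; SQL clause order requires GROUP BY first

Fix: Reorder: SELECT … FROM … GROUP BY … ORDER BY …

Corrected query:
SELECT genre, AVG(rating) AS a FROM movies GROUP BY genre ORDER BY a

Result:
genre  | a   
-------+-----
Horror | 7.44
Drama  | 8.05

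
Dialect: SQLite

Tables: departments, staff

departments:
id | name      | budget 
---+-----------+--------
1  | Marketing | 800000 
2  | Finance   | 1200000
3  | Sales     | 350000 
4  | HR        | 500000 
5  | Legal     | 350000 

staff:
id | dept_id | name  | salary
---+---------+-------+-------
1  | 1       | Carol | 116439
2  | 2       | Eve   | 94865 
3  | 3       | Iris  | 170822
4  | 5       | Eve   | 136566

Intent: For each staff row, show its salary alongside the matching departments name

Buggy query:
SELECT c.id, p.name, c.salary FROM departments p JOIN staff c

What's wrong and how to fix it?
Bug: JOIN with no ON clause produces a cartesian product; every staff row pairs with every departments row

Fix: Add ON c.dept_id = p.id to the JOIN

Corrected query:
SELECT c.id, p.name, c.salary FROM departments p JOIN staff c ON c.dept_id = p.id

Result:
id | name      | salary
---+-----------+-------
1  | Marketing | 116439
2  | Finance   | 94865 
3  | Sales     | 170822
4  | Legal     | 136566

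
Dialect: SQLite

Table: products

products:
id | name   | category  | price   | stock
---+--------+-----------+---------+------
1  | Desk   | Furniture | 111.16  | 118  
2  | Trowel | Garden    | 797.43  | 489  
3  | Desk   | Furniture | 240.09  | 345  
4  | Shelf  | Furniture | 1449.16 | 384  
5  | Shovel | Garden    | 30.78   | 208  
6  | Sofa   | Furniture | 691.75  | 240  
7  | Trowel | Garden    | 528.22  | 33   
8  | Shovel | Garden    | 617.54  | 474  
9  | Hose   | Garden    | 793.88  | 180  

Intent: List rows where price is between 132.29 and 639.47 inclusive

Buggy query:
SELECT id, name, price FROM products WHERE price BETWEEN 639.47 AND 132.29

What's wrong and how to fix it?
Bug: BETWEEN expects the lower bound first; with 639.47 AND 132.29 the range is empty

Fix: Swap the bounds so the smaller value comes first

Corrected query:
SELECT id, name, price FROM products WHERE price BETWEEN 132.29 AND 639.47

Result:
id | name   | price 
---+--------+-------
3  | Desk   | 240.09
7  | Trowel | 528.22
8  | Shovel | 617.54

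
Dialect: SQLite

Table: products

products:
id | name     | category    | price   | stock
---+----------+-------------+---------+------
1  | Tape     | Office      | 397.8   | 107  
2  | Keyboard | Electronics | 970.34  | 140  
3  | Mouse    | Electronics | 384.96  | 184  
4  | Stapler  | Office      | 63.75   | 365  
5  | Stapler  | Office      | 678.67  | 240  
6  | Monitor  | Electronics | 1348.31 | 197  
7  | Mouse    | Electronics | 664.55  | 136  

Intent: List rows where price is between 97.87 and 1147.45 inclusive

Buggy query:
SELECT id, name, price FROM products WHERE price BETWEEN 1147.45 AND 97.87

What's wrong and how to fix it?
Bug: The bounds are reversed; BETWEEN a AND b requires a <= b to match anything

Fix: Swap the bounds so the smaller value comes first

Corrected query:
SELECT id, name, price FROM products WHERE price BETWEEN 97.87 AND 1147.45

Result:
id | name     | price 
---+----------+-------
1  | Tape     | 397.8 
2  | Keyboard | 970.34
3  | Mouse    | 384.96
5  | Stapler  | 678.67
7  | Mouse    | 664.55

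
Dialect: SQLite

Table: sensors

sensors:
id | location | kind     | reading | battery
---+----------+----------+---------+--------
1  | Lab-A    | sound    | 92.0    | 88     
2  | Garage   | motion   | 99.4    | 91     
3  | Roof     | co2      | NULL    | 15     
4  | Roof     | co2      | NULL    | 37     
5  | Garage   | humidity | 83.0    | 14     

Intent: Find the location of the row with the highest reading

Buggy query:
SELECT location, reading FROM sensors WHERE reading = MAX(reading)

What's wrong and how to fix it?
Bug: WHERE is evaluated per row; an aggregate over the whole table isn't defined there

Fix: Use a subquery: WHERE reading = (SELECT MAX(reading) FROM sensors)

Corrected query:
SELECT location, reading FROM sensors WHERE reading = (SELECT MAX(reading) FROM sensors)

Result:
location | reading
---------+--------
Garage   | 99.4   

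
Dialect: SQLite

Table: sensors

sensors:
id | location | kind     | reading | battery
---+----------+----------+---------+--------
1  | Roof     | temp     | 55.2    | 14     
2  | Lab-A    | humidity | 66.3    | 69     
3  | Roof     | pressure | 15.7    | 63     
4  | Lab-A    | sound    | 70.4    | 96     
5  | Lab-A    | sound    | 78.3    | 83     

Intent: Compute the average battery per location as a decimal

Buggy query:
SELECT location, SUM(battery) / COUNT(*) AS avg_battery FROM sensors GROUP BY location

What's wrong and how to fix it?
Bug: SUM(battery) and COUNT(*) are both integers; the division truncates the fractional part

Fix: Multiply by 1.0 (or CAST to REAL) to force floating-point division

Corrected query:
SELECT location, SUM(battery) * 1.0 / COUNT(*) AS avg_battery FROM sensors GROUP BY location

Result:
location | avg_battery
---------+------------
Lab-A    | 82.666667  
Roof     | 38.5       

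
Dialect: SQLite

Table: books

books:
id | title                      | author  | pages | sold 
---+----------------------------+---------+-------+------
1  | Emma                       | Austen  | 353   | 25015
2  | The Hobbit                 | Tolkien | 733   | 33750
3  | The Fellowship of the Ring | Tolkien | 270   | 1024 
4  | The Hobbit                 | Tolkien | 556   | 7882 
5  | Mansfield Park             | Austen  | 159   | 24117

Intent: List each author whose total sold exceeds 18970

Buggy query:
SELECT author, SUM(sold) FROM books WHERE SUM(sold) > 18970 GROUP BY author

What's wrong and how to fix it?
Bug: SUM(sold) is an aggregate, but WHERE filters rows before aggregation

Fix: Use HAVING (which filters groups after aggregation) instead of WHERE

Corrected query:
SELECT author, SUM(sold) FROM books GROUP BY author HAVING SUM(sold) > 18970

Result:
author  | SUM(sold)
--------+----------
Austen  | 49132    
Tolkien | 42656    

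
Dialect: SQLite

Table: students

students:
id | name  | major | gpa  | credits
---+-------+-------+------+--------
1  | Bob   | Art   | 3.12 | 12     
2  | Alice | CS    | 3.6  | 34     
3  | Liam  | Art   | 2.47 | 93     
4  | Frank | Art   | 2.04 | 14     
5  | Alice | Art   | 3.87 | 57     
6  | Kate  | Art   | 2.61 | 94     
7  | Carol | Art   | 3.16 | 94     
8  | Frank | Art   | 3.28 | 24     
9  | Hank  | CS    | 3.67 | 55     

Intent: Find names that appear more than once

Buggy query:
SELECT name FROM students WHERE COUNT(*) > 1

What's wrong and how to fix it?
Bug: WHERE can't reference COUNT(*); aggregates are computed after WHERE

Fix: GROUP BY name, then filter groups with HAVING COUNT(*) > 1

Corrected query:
SELECT name FROM students GROUP BY name HAVING COUNT(*) > 1

Result:
name 
-----
Alice
Frank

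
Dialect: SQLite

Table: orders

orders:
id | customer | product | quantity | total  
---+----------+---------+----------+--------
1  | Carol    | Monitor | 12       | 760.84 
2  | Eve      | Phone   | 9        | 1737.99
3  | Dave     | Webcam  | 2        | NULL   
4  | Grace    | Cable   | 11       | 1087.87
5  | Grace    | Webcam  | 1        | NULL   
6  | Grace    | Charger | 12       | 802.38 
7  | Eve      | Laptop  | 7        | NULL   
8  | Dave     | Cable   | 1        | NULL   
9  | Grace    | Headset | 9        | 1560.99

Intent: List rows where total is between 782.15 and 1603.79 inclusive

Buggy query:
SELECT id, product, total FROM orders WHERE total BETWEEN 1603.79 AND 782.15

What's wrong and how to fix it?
Bug: The bounds are reversed; BETWEEN a AND b requires a <= b to match anything

Fix: Swap the bounds so the smaller value comes first

Corrected query:
SELECT id, product, total FROM orders WHERE total BETWEEN 782.15 AND 1603.79

Result:
id | product | total  
---+---------+--------
4  | Cable   | 1087.87
6  | Charger | 802.38 
9  | Headset | 1560.99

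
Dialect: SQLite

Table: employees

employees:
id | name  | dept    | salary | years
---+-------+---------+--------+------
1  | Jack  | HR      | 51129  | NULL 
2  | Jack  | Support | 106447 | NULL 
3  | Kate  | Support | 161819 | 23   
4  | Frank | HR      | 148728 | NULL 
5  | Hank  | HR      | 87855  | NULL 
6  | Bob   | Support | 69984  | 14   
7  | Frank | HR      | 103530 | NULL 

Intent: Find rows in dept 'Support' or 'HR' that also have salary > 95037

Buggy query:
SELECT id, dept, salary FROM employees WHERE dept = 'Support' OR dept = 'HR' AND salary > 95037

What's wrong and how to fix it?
Bug: Without parentheses, AND is evaluated before OR, so the salary filter only applies to the 'HR' branch

Fix: Group the OR with parentheses (or use IN), then AND the threshold

Corrected query:
SELECT id, dept, salary FROM employees WHERE (dept = 'Support' OR dept = 'HR') AND salary > 95037

Result:
id | dept    | salary
---+---------+-------
2  | Support | 106447
3  | Support | 161819
4  | HR      | 148728
7  | HR      | 103530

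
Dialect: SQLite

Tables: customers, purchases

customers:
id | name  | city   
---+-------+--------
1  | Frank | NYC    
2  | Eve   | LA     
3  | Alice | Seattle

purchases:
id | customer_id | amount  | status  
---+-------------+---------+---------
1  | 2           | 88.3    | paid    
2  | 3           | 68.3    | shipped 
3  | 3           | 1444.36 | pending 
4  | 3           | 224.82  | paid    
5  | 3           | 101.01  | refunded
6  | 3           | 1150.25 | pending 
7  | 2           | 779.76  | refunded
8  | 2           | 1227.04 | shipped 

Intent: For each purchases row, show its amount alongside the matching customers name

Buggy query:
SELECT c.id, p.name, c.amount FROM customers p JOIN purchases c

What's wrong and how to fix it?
Bug: Missing join condition: each purchases row is matched to all customers rows instead of just its own

Fix: Specify the join condition linking the foreign key to the parent id

Corrected query:
SELECT c.id, p.name, c.amount FROM customers p JOIN purchases c ON c.customer_id = p.id

Result:
id | name  | amount 
---+-------+--------
1  | Eve   | 88.3   
2  | Alice | 68.3   
3  | Alice | 1444.36
4  | Alice | 224.82 
5  | Alice | 101.01 
6  | Alice | 1150.25
7  | Eve   | 779.76 
8  | Eve   | 1227.04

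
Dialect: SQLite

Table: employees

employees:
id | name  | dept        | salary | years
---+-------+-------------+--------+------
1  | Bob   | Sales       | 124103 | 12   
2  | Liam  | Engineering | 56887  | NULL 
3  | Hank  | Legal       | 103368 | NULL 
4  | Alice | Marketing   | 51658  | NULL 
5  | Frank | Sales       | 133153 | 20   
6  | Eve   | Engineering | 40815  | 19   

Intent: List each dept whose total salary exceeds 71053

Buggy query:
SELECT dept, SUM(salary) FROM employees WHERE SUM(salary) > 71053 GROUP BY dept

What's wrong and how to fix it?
Bug: SUM(salary) is an aggregate, but WHERE filters rows before aggregation

Fix: Use HAVING (which filters groups after aggregation) instead of WHERE

Corrected query:
SELECT dept, SUM(salary) FROM employees GROUP BY dept HAVING SUM(salary) > 71053

Result:
dept        | SUM(salary)
------------+------------
Engineering | 97702      
Legal       | 103368     
Sales       | 257256     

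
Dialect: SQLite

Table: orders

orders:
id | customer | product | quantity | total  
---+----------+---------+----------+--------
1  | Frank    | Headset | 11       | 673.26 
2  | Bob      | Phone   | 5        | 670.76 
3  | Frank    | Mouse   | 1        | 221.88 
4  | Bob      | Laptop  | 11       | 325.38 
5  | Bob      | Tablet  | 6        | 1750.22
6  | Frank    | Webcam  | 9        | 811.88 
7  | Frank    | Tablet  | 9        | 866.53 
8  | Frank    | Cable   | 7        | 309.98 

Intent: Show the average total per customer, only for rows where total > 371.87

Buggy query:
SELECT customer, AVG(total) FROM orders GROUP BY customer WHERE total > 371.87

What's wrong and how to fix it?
Bug: WHERE cannot follow GROUP BY

Fix: Move the WHERE clause before GROUP BY

Corrected query:
SELECT customer, AVG(total) FROM orders WHERE total > 371.87 GROUP BY customer

Result:
customer | AVG(total)
---------+-----------
Bob      | 1210.49   
Frank    | 783.89    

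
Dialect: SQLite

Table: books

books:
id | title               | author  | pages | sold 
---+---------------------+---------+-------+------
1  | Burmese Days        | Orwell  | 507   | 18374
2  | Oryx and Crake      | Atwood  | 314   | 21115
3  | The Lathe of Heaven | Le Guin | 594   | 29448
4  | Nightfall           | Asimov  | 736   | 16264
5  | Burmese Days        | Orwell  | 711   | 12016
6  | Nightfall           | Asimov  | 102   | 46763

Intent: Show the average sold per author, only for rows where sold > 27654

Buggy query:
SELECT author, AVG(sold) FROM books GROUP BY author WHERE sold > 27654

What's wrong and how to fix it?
Bug: WHERE cannot follow GROUP BY

Fix: Place WHERE between FROM and GROUP BY

Corrected query:
SELECT author, AVG(sold) FROM books WHERE sold > 27654 GROUP BY author

Result:
author  | AVG(sold)
--------+----------
Asimov  | 46763    
Le Guin | 29448    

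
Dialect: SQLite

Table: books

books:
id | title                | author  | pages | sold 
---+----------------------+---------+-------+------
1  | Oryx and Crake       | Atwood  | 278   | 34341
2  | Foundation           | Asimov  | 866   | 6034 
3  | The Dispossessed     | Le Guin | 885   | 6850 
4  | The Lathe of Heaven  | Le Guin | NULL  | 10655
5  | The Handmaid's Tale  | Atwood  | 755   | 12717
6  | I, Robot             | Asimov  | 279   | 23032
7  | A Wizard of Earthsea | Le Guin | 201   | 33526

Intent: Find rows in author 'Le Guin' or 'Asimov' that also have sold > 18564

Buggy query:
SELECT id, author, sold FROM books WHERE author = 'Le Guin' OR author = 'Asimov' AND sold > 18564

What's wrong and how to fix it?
Bug: AND binds tighter than OR, so this parses as author = 'Le Guin' OR (author = 'Asimov' AND sold > 18564)

Fix: Group the OR with parentheses (or use IN), then AND the threshold

Corrected query:
SELECT id, author, sold FROM books WHERE (author = 'Le Guin' OR author = 'Asimov') AND sold > 18564

Result:
id | author  | sold 
---+---------+------
6  | Asimov  | 23032
7  | Le Guin | 33526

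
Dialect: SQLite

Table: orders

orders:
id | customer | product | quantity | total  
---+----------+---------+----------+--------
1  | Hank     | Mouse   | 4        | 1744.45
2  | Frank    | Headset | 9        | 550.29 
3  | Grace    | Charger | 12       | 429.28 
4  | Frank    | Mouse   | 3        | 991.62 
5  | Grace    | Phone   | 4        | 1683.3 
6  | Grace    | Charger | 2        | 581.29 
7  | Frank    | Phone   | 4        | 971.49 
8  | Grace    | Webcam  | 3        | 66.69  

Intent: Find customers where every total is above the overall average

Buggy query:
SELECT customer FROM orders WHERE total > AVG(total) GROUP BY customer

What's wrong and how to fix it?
Bug: AVG() is an aggregate; it can't sit directly in WHERE

Fix: Compute the overall average in a scalar subquery and compare each group's MIN against it in HAVING

Corrected query:
SELECT customer FROM orders GROUP BY customer HAVING MIN(total) > (SELECT AVG(total) FROM orders)

Result:
customer
--------
Hank    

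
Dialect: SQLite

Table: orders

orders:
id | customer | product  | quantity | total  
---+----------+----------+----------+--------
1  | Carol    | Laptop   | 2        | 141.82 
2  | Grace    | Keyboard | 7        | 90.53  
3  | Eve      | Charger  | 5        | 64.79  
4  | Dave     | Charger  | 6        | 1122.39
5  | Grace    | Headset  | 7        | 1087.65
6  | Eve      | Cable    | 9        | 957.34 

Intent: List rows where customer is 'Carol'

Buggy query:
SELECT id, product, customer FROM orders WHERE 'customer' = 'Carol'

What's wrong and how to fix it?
Bug: Single quotes denote string literals in SQL; the column name is being compared as a constant string

Fix: Remove the quotes around the column name (or use double quotes for an identifier)

Corrected query:
SELECT id, product, customer FROM orders WHERE customer = 'Carol'

Result:
id | product | customer
---+---------+---------
1  | Laptop  | Carol   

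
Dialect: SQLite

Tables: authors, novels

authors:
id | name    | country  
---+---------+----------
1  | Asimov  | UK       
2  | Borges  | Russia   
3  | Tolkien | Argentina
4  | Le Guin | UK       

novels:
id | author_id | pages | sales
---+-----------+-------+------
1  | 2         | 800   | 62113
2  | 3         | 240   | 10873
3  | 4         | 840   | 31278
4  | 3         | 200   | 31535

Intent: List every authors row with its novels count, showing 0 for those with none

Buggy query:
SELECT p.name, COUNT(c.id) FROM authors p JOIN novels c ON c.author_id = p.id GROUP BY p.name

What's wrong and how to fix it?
Bug: INNER JOIN drops authors rows that have no matching novels rows

Fix: Use LEFT JOIN so parents without children still appear (COUNT(c.id) gives 0)

Corrected query:
SELECT p.name, COUNT(c.id) FROM authors p LEFT JOIN novels c ON c.author_id = p.id GROUP BY p.name

Result:
name    | COUNT(c.id)
--------+------------
Asimov  | 0          
Borges  | 1          
Le Guin | 1          
Tolkien | 2          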